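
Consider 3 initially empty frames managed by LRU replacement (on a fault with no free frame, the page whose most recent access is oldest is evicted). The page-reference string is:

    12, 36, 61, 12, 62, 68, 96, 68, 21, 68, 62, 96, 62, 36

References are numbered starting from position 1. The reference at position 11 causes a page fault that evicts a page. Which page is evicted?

96

pos 1: 12 -> miss, frames {12}
pos 2: 36 -> miss, frames {12,36}
pos 3: 61 -> miss, frames {12,36,61}
pos 4: 12 -> hit
pos 5: 62 -> miss, evict 36, frames {61,12,62}
pos 6: 68 -> miss, evict 61, frames {12,62,68}
pos 7: 96 -> miss, evict 12, frames {62,68,96}
pos 8: 68 -> hit
pos 9: 21 -> miss, evict 62, frames {96,68,21}
pos 10: 68 -> hit
pos 11: 62 -> miss, evict 96, frames {21,68,62}
At position 11, page 96 is evicted.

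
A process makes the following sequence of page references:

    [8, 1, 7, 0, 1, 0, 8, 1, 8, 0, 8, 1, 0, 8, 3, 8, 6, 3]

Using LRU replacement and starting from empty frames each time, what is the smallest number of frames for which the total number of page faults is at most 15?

f=1: 18 faults
f=2: 14 faults
f=3: 7 faults
f=4: 6 faults
f=5: 6 faults
f=6: 6 faults
Smallest f with faults ≤ 15 is 2.

2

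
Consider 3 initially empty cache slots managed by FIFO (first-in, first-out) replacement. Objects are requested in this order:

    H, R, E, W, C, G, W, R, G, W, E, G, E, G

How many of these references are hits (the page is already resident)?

H -> miss, frames [H]
R -> miss, frames [H, R]
E -> miss, frames [H, R, E]
W -> miss, evict H, frames [R, E, W]
C -> miss, evict R, frames [E, W, C]
G -> miss, evict E, frames [W, C, G]
W -> hit
R -> miss, evict W, frames [C, G, R]
G -> hit
W -> miss, evict C, frames [G, R, W]
E -> miss, evict G, frames [R, W, E]
G -> miss, evict R, frames [W, E, G]
E -> hit
G -> hit
Hits: 4.

4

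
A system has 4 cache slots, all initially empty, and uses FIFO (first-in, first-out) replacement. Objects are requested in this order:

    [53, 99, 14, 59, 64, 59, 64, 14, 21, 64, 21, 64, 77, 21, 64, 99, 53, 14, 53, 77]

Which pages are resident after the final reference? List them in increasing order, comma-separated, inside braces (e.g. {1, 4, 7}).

{14, 53, 77, 99}

53 -> miss, frames {53}
99 -> miss, frames {53,99}
14 -> miss, frames {53,99,14}
59 -> miss, frames {53,99,14,59}
64 -> miss, evict 53, frames {99,14,59,64}
59 -> hit
64 -> hit
14 -> hit
21 -> miss, evict 99, frames {14,59,64,21}
64 -> hit
21 -> hit
64 -> hit
77 -> miss, evict 14, frames {59,64,21,77}
21 -> hit
64 -> hit
99 -> miss, evict 59, frames {64,21,77,99}
53 -> miss, evict 64, frames {21,77,99,53}
14 -> miss, evict 21, frames {77,99,53,14}
53 -> hit
77 -> hit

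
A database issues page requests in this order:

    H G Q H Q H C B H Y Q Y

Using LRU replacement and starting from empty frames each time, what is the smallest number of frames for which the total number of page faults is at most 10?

f=1: 12 faults
f=2: 9 faults
f=3: 7 faults
f=4: 7 faults
f=5: 6 faults
f=6: 6 faults
Smallest f with faults ≤ 10 is 2.

2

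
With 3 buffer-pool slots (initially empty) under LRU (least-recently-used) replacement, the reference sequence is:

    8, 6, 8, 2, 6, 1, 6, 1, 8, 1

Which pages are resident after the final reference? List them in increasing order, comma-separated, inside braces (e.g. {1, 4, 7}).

8: miss, frames {8}
6: miss, frames {8,6}
8: hit
2: miss, frames {6,8,2}
6: hit
1: miss, evict 8, frames {2,6,1}
6: hit
1: hit
8: miss, evict 2, frames {6,1,8}
1: hit

{1, 6, 8}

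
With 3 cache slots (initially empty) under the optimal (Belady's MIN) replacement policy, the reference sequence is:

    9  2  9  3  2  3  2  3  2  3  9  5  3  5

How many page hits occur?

9 → fault, frames (9)
2 → fault, frames (9 2)
9 → hit
3 → fault, frames (9 2 3)
2 → hit
3 → hit
2 → hit
3 → hit
2 → hit
3 → hit
9 → hit
5 → fault, evict 2, frames (9 3 5)
3 → hit
5 → hit
Hits: 10.

10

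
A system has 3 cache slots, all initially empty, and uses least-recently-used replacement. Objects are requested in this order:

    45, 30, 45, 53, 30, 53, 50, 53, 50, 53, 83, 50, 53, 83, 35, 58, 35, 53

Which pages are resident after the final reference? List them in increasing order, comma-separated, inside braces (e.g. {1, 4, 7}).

{35, 53, 58}

45 → fault, frames (45)
30 → fault, frames (45 30)
45 → hit
53 → fault, frames (30 45 53)
30 → hit
53 → hit
50 → fault, evict 45, frames (30 53 50)
53 → hit
50 → hit
53 → hit
83 → fault, evict 30, frames (50 53 83)
50 → hit
53 → hit
83 → hit
35 → fault, evict 50, frames (53 83 35)
58 → fault, evict 53, frames (83 35 58)
35 → hit
53 → fault, evict 83, frames (58 35 53)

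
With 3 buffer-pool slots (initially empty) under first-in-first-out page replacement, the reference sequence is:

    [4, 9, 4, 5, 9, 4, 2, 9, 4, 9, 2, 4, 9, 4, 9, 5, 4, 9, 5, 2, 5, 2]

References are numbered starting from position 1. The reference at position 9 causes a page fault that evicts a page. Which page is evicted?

9

pos 1: 4 -> fault, frames {4}
pos 2: 9 -> fault, frames {4,9}
pos 3: 4 -> hit
pos 4: 5 -> fault, frames {4,9,5}
pos 5: 9 -> hit
pos 6: 4 -> hit
pos 7: 2 -> fault, evict 4, frames {9,5,2}
pos 8: 9 -> hit
pos 9: 4 -> fault, evict 9, frames {5,2,4}
At position 9, page 9 is evicted.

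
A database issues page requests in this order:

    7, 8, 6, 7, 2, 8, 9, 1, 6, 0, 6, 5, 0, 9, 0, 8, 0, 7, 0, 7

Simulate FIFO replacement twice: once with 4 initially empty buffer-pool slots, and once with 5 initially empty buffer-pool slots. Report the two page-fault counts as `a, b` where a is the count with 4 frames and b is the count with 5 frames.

13, 10

4 frames: F F F . F . F F . F F F . F . F F F . . → 13 faults.
5 frames: F F F . F . F F . F . F . . . F . F . . → 10 faults.
10 < 13: adding a frame reduced faults, as is typical.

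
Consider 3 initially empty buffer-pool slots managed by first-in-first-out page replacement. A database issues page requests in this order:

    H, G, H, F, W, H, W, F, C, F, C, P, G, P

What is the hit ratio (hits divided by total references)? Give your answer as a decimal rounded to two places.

0.36

H: fault, frames {H}
G: fault, frames {H,G}
H: hit
F: fault, frames {H,G,F}
W: fault, evict H, frames {G,F,W}
H: fault, evict G, frames {F,W,H}
W: hit
F: hit
C: fault, evict F, frames {W,H,C}
F: fault, evict W, frames {H,C,F}
C: hit
P: fault, evict H, frames {C,F,P}
G: fault, evict C, frames {F,P,G}
P: hit
Hits: 5 of 14 references → 5/14 = 0.3571.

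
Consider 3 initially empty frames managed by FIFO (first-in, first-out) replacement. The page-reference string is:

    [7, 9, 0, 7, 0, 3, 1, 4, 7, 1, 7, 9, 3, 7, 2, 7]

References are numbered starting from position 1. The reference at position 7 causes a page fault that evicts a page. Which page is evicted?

pos 1: 7 → miss, frames (7)
pos 2: 9 → miss, frames (7 9)
pos 3: 0 → miss, frames (7 9 0)
pos 4: 7 → hit
pos 5: 0 → hit
pos 6: 3 → miss, evict 7, frames (9 0 3)
pos 7: 1 → miss, evict 9, frames (0 3 1)
At position 7, page 9 is evicted.

9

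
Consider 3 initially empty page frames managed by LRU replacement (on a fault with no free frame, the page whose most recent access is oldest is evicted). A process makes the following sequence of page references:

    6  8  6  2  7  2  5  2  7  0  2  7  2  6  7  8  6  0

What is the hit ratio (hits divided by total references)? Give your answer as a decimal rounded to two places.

6: fault, frames {6}
8: fault, frames {6,8}
6: hit
2: fault, frames {8,6,2}
7: fault, evict 8, frames {6,2,7}
2: hit
5: fault, evict 6, frames {7,2,5}
2: hit
7: hit
0: fault, evict 5, frames {2,7,0}
2: hit
7: hit
2: hit
6: fault, evict 0, frames {7,2,6}
7: hit
8: fault, evict 2, frames {6,7,8}
6: hit
0: fault, evict 7, frames {8,6,0}
Hits: 9 of 18 references → 9/18 = 0.5000.

0.50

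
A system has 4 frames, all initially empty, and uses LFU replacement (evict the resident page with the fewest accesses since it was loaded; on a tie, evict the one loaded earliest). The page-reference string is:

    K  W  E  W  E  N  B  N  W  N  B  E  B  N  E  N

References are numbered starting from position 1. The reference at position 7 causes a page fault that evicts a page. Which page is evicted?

pos 1: K -> fault, frames {K}
pos 2: W -> fault, frames {K,W}
pos 3: E -> fault, frames {K,W,E}
pos 4: W -> hit
pos 5: E -> hit
pos 6: N -> fault, frames {K,W,E,N}
pos 7: B -> fault, evict K, frames {W,E,N,B}
At position 7, page K is evicted.

K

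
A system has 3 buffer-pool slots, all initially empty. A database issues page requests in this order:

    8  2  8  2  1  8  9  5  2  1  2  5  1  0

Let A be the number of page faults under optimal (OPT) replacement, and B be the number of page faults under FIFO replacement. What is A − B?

Under OPT: F F . . F . F F . . . . . F → 6 faults.
Under FIFO: F F . . F . F F F F . . . F → 8 faults.
A − B = 6 − 8 = -2.

-2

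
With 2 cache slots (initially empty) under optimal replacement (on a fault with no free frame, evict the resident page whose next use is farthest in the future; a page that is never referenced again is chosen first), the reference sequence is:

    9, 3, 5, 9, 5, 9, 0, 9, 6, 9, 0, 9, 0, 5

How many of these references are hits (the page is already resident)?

9 -> fault, frames [9]
3 -> fault, frames [9, 3]
5 -> fault, evict 3, frames [9, 5]
9 -> hit
5 -> hit
9 -> hit
0 -> fault, evict 5, frames [9, 0]
9 -> hit
6 -> fault, evict 0, frames [9, 6]
9 -> hit
0 -> fault, evict 6, frames [9, 0]
9 -> hit
0 -> hit
5 -> fault, evict 0, frames [9, 5]
Hits: 7.

7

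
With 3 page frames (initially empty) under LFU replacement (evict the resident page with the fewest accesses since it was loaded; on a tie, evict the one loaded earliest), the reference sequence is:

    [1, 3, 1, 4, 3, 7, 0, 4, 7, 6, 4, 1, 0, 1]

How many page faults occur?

10

1: miss, frames {1}
3: miss, frames {1,3}
1: hit
4: miss, frames {1,3,4}
3: hit
7: miss, evict 4, frames {1,3,7}
0: miss, evict 7, frames {1,3,0}
4: miss, evict 0, frames {1,3,4}
7: miss, evict 4, frames {1,3,7}
6: miss, evict 7, frames {1,3,6}
4: miss, evict 6, frames {1,3,4}
1: hit
0: miss, evict 4, frames {1,3,0}
1: hit
Page faults: 10.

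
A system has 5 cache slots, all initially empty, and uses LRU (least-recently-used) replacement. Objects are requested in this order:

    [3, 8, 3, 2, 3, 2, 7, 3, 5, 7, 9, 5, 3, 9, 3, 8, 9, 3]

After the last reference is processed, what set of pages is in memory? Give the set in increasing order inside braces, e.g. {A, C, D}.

{3, 5, 7, 8, 9}

3 → fault, frames (3)
8 → fault, frames (3 8)
3 → hit
2 → fault, frames (8 3 2)
3 → hit
2 → hit
7 → fault, frames (8 3 2 7)
3 → hit
5 → fault, frames (8 2 7 3 5)
7 → hit
9 → fault, evict 8, frames (2 3 5 7 9)
5 → hit
3 → hit
9 → hit
3 → hit
8 → fault, evict 2, frames (7 5 9 3 8)
9 → hit
3 → hit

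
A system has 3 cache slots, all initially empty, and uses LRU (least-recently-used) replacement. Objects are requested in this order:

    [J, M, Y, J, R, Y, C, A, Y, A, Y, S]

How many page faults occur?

J -> miss, frames [J]
M -> miss, frames [J, M]
Y -> miss, frames [J, M, Y]
J -> hit
R -> miss, evict M, frames [Y, J, R]
Y -> hit
C -> miss, evict J, frames [R, Y, C]
A -> miss, evict R, frames [Y, C, A]
Y -> hit
A -> hit
Y -> hit
S -> miss, evict C, frames [A, Y, S]
Page faults: 7.

7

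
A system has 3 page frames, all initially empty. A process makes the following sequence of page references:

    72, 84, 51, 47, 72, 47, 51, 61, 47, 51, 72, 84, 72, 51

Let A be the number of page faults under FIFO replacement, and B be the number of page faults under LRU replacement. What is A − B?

1

Under FIFO: F F F F F . . F . F . F F . → 9 faults.
Under LRU: F F F F F . . F . . F F . . → 8 faults.
A − B = 9 − 8 = 1.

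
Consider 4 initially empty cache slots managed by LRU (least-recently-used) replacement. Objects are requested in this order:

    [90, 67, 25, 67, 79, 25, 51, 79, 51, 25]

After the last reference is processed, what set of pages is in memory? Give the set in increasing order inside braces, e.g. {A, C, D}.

{25, 51, 67, 79}

90: fault, frames (90)
67: fault, frames (90 67)
25: fault, frames (90 67 25)
67: hit
79: fault, frames (90 25 67 79)
25: hit
51: fault, evict 90, frames (67 79 25 51)
79: hit
51: hit
25: hit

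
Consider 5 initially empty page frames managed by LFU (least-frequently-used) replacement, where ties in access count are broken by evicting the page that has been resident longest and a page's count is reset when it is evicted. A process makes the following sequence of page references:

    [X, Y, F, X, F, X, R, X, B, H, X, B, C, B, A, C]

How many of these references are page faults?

8

X → fault, frames (X)
Y → fault, frames (X Y)
F → fault, frames (X Y F)
X → hit
F → hit
X → hit
R → fault, frames (X Y F R)
X → hit
B → fault, frames (X Y F R B)
H → fault, evict Y, frames (X F R B H)
X → hit
B → hit
C → fault, evict R, frames (X F B H C)
B → hit
A → fault, evict H, frames (X F B C A)
C → hit
Page faults: 8.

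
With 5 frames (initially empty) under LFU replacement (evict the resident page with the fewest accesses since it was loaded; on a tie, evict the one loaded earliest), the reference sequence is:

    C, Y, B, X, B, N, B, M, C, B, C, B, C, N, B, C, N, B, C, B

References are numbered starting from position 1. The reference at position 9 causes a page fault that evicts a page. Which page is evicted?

pos 1: C -> miss, frames [C]
pos 2: Y -> miss, frames [C, Y]
pos 3: B -> miss, frames [C, Y, B]
pos 4: X -> miss, frames [C, Y, B, X]
pos 5: B -> hit
pos 6: N -> miss, frames [C, Y, B, X, N]
pos 7: B -> hit
pos 8: M -> miss, evict C, frames [Y, B, X, N, M]
pos 9: C -> miss, evict Y, frames [B, X, N, M, C]
At position 9, page Y is evicted.

Y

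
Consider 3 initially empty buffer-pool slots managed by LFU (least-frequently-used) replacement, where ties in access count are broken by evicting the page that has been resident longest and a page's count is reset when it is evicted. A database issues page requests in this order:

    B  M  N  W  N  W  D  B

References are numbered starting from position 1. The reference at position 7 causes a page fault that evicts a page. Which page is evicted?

M

pos 1: B -> miss, frames (B)
pos 2: M -> miss, frames (B M)
pos 3: N -> miss, frames (B M N)
pos 4: W -> miss, evict B, frames (M N W)
pos 5: N -> hit
pos 6: W -> hit
pos 7: D -> miss, evict M, frames (N W D)
At position 7, page M is evicted.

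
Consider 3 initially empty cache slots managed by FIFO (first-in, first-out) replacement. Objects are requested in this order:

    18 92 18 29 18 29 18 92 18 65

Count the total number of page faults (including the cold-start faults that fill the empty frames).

18: fault, frames [18]
92: fault, frames [18, 92]
18: hit
29: fault, frames [18, 92, 29]
18: hit
29: hit
18: hit
92: hit
18: hit
65: fault, evict 18, frames [92, 29, 65]
Page faults: 4.

4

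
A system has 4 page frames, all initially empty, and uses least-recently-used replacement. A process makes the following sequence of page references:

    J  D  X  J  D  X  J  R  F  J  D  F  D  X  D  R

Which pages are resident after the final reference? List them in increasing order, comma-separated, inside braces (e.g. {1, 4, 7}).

J -> fault, frames {J}
D -> fault, frames {J,D}
X -> fault, frames {J,D,X}
J -> hit
D -> hit
X -> hit
J -> hit
R -> fault, frames {D,X,J,R}
F -> fault, evict D, frames {X,J,R,F}
J -> hit
D -> fault, evict X, frames {R,F,J,D}
F -> hit
D -> hit
X -> fault, evict R, frames {J,F,D,X}
D -> hit
R -> fault, evict J, frames {F,X,D,R}

{D, F, R, X}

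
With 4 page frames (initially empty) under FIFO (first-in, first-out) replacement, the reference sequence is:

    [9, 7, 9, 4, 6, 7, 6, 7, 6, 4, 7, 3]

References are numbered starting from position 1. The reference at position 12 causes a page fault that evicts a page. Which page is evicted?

pos 1: 9 → fault, frames (9)
pos 2: 7 → fault, frames (9 7)
pos 3: 9 → hit
pos 4: 4 → fault, frames (9 7 4)
pos 5: 6 → fault, frames (9 7 4 6)
pos 6: 7 → hit
pos 7: 6 → hit
pos 8: 7 → hit
pos 9: 6 → hit
pos 10: 4 → hit
pos 11: 7 → hit
pos 12: 3 → fault, evict 9, frames (7 4 6 3)
At position 12, page 9 is evicted.

9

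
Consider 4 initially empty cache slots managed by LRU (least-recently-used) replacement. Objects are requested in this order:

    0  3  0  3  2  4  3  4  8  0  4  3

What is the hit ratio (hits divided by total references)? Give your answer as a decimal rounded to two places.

0 → miss, frames {0}
3 → miss, frames {0,3}
0 → hit
3 → hit
2 → miss, frames {0,3,2}
4 → miss, frames {0,3,2,4}
3 → hit
4 → hit
8 → miss, evict 0, frames {2,3,4,8}
0 → miss, evict 2, frames {3,4,8,0}
4 → hit
3 → hit
Hits: 6 of 12 references → 6/12 = 0.5000.

0.50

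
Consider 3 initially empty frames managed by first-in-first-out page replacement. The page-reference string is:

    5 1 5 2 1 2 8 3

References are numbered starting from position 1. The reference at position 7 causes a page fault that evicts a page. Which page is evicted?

pos 1: 5 -> fault, frames (5)
pos 2: 1 -> fault, frames (5 1)
pos 3: 5 -> hit
pos 4: 2 -> fault, frames (5 1 2)
pos 5: 1 -> hit
pos 6: 2 -> hit
pos 7: 8 -> fault, evict 5, frames (1 2 8)
At position 7, page 5 is evicted.

5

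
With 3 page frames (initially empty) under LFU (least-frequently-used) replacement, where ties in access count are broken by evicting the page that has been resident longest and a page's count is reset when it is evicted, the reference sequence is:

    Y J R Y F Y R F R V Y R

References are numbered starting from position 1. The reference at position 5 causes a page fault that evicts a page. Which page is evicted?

J

pos 1: Y -> fault, frames (Y)
pos 2: J -> fault, frames (Y J)
pos 3: R -> fault, frames (Y J R)
pos 4: Y -> hit
pos 5: F -> fault, evict J, frames (Y R F)
At position 5, page J is evicted.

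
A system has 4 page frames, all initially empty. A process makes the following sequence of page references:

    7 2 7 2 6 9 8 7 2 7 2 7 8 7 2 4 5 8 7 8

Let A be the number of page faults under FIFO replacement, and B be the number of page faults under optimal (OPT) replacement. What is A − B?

Under FIFO: F F . . F F F F F . . . . . . F F F F . → 11 faults.
Under OPT: F F . . F F F . . . . . . . . F F . . . → 7 faults.
A − B = 11 − 7 = 4.

4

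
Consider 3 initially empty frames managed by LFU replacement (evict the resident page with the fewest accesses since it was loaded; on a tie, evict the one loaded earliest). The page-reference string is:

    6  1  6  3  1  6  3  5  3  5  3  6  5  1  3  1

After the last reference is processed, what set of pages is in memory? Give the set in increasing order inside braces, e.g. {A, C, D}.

{1, 3, 6}

6 → fault, frames (6)
1 → fault, frames (6 1)
6 → hit
3 → fault, frames (6 1 3)
1 → hit
6 → hit
3 → hit
5 → fault, evict 1, frames (6 3 5)
3 → hit
5 → hit
3 → hit
6 → hit
5 → hit
1 → fault, evict 5, frames (6 3 1)
3 → hit
1 → hit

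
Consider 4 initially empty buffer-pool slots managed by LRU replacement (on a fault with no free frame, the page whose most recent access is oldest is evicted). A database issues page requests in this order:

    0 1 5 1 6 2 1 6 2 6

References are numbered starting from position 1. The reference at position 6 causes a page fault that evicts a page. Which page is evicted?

0

pos 1: 0 → miss, frames (0)
pos 2: 1 → miss, frames (0 1)
pos 3: 5 → miss, frames (0 1 5)
pos 4: 1 → hit
pos 5: 6 → miss, frames (0 5 1 6)
pos 6: 2 → miss, evict 0, frames (5 1 6 2)
At position 6, page 0 is evicted.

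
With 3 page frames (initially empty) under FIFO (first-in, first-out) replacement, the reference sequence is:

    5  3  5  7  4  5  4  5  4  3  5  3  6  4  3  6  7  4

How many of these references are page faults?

5 -> fault, frames [5]
3 -> fault, frames [5, 3]
5 -> hit
7 -> fault, frames [5, 3, 7]
4 -> fault, evict 5, frames [3, 7, 4]
5 -> fault, evict 3, frames [7, 4, 5]
4 -> hit
5 -> hit
4 -> hit
3 -> fault, evict 7, frames [4, 5, 3]
5 -> hit
3 -> hit
6 -> fault, evict 4, frames [5, 3, 6]
4 -> fault, evict 5, frames [3, 6, 4]
3 -> hit
6 -> hit
7 -> fault, evict 3, frames [6, 4, 7]
4 -> hit
Page faults: 9.

9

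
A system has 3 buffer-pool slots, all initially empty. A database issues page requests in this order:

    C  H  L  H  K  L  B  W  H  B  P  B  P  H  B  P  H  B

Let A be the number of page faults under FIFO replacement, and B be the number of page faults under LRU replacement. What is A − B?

1

Under FIFO: F F F . F . F F F . F F . . . . . . → 9 faults.
Under LRU: F F F . F . F F F . F . . . . . . . → 8 faults.
A − B = 9 − 8 = 1.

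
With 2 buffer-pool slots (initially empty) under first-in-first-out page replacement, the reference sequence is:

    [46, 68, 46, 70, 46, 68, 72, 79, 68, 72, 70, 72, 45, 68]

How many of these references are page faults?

46 -> miss, frames [46]
68 -> miss, frames [46, 68]
46 -> hit
70 -> miss, evict 46, frames [68, 70]
46 -> miss, evict 68, frames [70, 46]
68 -> miss, evict 70, frames [46, 68]
72 -> miss, evict 46, frames [68, 72]
79 -> miss, evict 68, frames [72, 79]
68 -> miss, evict 72, frames [79, 68]
72 -> miss, evict 79, frames [68, 72]
70 -> miss, evict 68, frames [72, 70]
72 -> hit
45 -> miss, evict 72, frames [70, 45]
68 -> miss, evict 70, frames [45, 68]
Page faults: 12.

12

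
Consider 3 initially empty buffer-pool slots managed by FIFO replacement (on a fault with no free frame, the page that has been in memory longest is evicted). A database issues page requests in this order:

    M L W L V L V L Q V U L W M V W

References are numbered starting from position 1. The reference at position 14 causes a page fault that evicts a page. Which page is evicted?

pos 1: M -> miss, frames [M]
pos 2: L -> miss, frames [M, L]
pos 3: W -> miss, frames [M, L, W]
pos 4: L -> hit
pos 5: V -> miss, evict M, frames [L, W, V]
pos 6: L -> hit
pos 7: V -> hit
pos 8: L -> hit
pos 9: Q -> miss, evict L, frames [W, V, Q]
pos 10: V -> hit
pos 11: U -> miss, evict W, frames [V, Q, U]
pos 12: L -> miss, evict V, frames [Q, U, L]
pos 13: W -> miss, evict Q, frames [U, L, W]
pos 14: M -> miss, evict U, frames [L, W, M]
At position 14, page U is evicted.

U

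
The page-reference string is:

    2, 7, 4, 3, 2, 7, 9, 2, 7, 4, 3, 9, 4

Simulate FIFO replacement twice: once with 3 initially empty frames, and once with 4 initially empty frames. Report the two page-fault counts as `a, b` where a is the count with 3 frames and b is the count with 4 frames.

9, 10

3 frames: F F F F F F F . . F F . . → 9 faults.
4 frames: F F F F . . F F F F F F . → 10 faults.
10 > 9: adding a frame increased faults — Belady's anomaly.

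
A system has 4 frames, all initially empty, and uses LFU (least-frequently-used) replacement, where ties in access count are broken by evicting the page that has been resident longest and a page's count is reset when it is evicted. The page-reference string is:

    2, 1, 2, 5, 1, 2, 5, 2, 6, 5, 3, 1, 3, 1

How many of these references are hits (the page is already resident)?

9

2 -> miss, frames (2)
1 -> miss, frames (2 1)
2 -> hit
5 -> miss, frames (2 1 5)
1 -> hit
2 -> hit
5 -> hit
2 -> hit
6 -> miss, frames (2 1 5 6)
5 -> hit
3 -> miss, evict 6, frames (2 1 5 3)
1 -> hit
3 -> hit
1 -> hit
Hits: 9.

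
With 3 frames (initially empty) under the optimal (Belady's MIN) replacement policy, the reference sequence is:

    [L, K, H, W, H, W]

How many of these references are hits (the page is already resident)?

L → fault, frames (L)
K → fault, frames (L K)
H → fault, frames (L K H)
W → fault, evict K, frames (L H W)
H → hit
W → hit
Hits: 2.

2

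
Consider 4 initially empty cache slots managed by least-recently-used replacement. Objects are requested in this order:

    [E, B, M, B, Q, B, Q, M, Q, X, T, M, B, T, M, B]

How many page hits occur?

E → fault, frames {E}
B → fault, frames {E,B}
M → fault, frames {E,B,M}
B → hit
Q → fault, frames {E,M,B,Q}
B → hit
Q → hit
M → hit
Q → hit
X → fault, evict E, frames {B,M,Q,X}
T → fault, evict B, frames {M,Q,X,T}
M → hit
B → fault, evict Q, frames {X,T,M,B}
T → hit
M → hit
B → hit
Hits: 9.

9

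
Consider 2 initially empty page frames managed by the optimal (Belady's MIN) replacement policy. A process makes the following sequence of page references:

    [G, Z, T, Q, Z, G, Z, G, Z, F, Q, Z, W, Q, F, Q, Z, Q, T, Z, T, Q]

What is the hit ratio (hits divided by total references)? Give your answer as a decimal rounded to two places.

G → fault, frames (G)
Z → fault, frames (G Z)
T → fault, evict G, frames (Z T)
Q → fault, evict T, frames (Z Q)
Z → hit
G → fault, evict Q, frames (Z G)
Z → hit
G → hit
Z → hit
F → fault, evict G, frames (Z F)
Q → fault, evict F, frames (Z Q)
Z → hit
W → fault, evict Z, frames (Q W)
Q → hit
F → fault, evict W, frames (Q F)
Q → hit
Z → fault, evict F, frames (Q Z)
Q → hit
T → fault, evict Q, frames (Z T)
Z → hit
T → hit
Q → fault, evict T, frames (Z Q)
Hits: 10 of 22 references → 10/22 = 0.4545.

0.45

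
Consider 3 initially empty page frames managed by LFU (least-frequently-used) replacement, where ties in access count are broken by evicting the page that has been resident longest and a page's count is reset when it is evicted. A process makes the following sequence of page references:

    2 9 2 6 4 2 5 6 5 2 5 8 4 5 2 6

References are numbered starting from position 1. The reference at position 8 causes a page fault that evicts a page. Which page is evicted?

pos 1: 2 -> miss, frames {2}
pos 2: 9 -> miss, frames {2,9}
pos 3: 2 -> hit
pos 4: 6 -> miss, frames {2,9,6}
pos 5: 4 -> miss, evict 9, frames {2,6,4}
pos 6: 2 -> hit
pos 7: 5 -> miss, evict 6, frames {2,4,5}
pos 8: 6 -> miss, evict 4, frames {2,5,6}
At position 8, page 4 is evicted.

4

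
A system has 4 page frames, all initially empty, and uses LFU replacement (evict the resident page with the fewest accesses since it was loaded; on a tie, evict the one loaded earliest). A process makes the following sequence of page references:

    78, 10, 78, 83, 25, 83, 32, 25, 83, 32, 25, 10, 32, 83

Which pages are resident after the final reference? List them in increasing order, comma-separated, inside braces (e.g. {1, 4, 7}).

78: fault, frames {78}
10: fault, frames {78,10}
78: hit
83: fault, frames {78,10,83}
25: fault, frames {78,10,83,25}
83: hit
32: fault, evict 10, frames {78,83,25,32}
25: hit
83: hit
32: hit
25: hit
10: fault, evict 78, frames {83,25,32,10}
32: hit
83: hit

{10, 25, 32, 83}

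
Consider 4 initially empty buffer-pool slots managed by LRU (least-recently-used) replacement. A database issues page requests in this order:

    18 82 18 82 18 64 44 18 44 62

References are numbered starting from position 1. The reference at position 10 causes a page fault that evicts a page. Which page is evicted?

pos 1: 18 → miss, frames (18)
pos 2: 82 → miss, frames (18 82)
pos 3: 18 → hit
pos 4: 82 → hit
pos 5: 18 → hit
pos 6: 64 → miss, frames (82 18 64)
pos 7: 44 → miss, frames (82 18 64 44)
pos 8: 18 → hit
pos 9: 44 → hit
pos 10: 62 → miss, evict 82, frames (64 18 44 62)
At position 10, page 82 is evicted.

82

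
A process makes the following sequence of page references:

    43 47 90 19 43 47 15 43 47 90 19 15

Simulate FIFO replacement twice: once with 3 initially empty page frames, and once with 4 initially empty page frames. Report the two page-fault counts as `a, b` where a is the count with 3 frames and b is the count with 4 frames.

9, 10

3 frames: F F F F F F F . . F F . → 9 faults.
4 frames: F F F F . . F F F F F F → 10 faults.
10 > 9: adding a frame increased faults — Belady's anomaly.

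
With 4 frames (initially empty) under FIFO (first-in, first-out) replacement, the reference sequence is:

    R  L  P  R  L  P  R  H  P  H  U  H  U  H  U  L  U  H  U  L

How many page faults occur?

5

R -> miss, frames [R]
L -> miss, frames [R, L]
P -> miss, frames [R, L, P]
R -> hit
L -> hit
P -> hit
R -> hit
H -> miss, frames [R, L, P, H]
P -> hit
H -> hit
U -> miss, evict R, frames [L, P, H, U]
H -> hit
U -> hit
H -> hit
U -> hit
L -> hit
U -> hit
H -> hit
U -> hit
L -> hit
Page faults: 5.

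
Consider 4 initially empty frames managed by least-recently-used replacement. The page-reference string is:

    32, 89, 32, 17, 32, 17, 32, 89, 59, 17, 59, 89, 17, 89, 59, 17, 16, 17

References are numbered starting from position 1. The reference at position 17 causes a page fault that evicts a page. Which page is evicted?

32

pos 1: 32 → fault, frames {32}
pos 2: 89 → fault, frames {32,89}
pos 3: 32 → hit
pos 4: 17 → fault, frames {89,32,17}
pos 5: 32 → hit
pos 6: 17 → hit
pos 7: 32 → hit
pos 8: 89 → hit
pos 9: 59 → fault, frames {17,32,89,59}
pos 10: 17 → hit
pos 11: 59 → hit
pos 12: 89 → hit
pos 13: 17 → hit
pos 14: 89 → hit
pos 15: 59 → hit
pos 16: 17 → hit
pos 17: 16 → fault, evict 32, frames {89,59,17,16}
At position 17, page 32 is evicted.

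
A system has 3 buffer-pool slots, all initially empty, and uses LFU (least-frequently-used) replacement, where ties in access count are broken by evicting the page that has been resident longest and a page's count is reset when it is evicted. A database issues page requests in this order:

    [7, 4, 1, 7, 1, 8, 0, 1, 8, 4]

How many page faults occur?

7

7 → miss, frames [7]
4 → miss, frames [7, 4]
1 → miss, frames [7, 4, 1]
7 → hit
1 → hit
8 → miss, evict 4, frames [7, 1, 8]
0 → miss, evict 8, frames [7, 1, 0]
1 → hit
8 → miss, evict 0, frames [7, 1, 8]
4 → miss, evict 8, frames [7, 1, 4]
Page faults: 7.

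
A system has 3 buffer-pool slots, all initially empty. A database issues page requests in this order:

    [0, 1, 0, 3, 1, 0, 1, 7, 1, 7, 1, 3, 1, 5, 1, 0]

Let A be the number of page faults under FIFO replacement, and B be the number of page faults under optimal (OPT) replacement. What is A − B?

1

Under FIFO: F F . F . . . F . . . . . F F F → 7 faults.
Under OPT: F F . F . . . F . . . . . F . F → 6 faults.
A − B = 7 − 6 = 1.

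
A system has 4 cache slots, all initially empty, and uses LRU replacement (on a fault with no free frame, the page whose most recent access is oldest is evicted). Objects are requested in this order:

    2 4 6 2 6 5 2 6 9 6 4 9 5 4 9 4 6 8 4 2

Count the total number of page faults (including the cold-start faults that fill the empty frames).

9

2 -> fault, frames (2)
4 -> fault, frames (2 4)
6 -> fault, frames (2 4 6)
2 -> hit
6 -> hit
5 -> fault, frames (4 2 6 5)
2 -> hit
6 -> hit
9 -> fault, evict 4, frames (5 2 6 9)
6 -> hit
4 -> fault, evict 5, frames (2 9 6 4)
9 -> hit
5 -> fault, evict 2, frames (6 4 9 5)
4 -> hit
9 -> hit
4 -> hit
6 -> hit
8 -> fault, evict 5, frames (9 4 6 8)
4 -> hit
2 -> fault, evict 9, frames (6 8 4 2)
Page faults: 9.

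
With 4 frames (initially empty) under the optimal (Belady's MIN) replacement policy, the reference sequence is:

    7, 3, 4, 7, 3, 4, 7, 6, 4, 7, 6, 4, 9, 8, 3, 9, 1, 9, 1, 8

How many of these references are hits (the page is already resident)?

7: fault, frames (7)
3: fault, frames (7 3)
4: fault, frames (7 3 4)
7: hit
3: hit
4: hit
7: hit
6: fault, frames (7 3 4 6)
4: hit
7: hit
6: hit
4: hit
9: fault, evict 6, frames (7 3 4 9)
8: fault, evict 4, frames (7 3 9 8)
3: hit
9: hit
1: fault, evict 3, frames (7 9 8 1)
9: hit
1: hit
8: hit
Hits: 13.

13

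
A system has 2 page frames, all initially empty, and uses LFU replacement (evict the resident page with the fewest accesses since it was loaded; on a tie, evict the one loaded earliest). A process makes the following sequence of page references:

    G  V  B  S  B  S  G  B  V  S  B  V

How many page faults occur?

9

G → miss, frames {G}
V → miss, frames {G,V}
B → miss, evict G, frames {V,B}
S → miss, evict V, frames {B,S}
B → hit
S → hit
G → miss, evict B, frames {S,G}
B → miss, evict G, frames {S,B}
V → miss, evict B, frames {S,V}
S → hit
B → miss, evict V, frames {S,B}
V → miss, evict B, frames {S,V}
Page faults: 9.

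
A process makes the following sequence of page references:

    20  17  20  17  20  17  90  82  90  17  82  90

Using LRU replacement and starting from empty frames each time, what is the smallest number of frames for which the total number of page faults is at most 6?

3

f=1: 12 faults
f=2: 7 faults
f=3: 4 faults
f=4: 4 faults
Smallest f with faults ≤ 6 is 3.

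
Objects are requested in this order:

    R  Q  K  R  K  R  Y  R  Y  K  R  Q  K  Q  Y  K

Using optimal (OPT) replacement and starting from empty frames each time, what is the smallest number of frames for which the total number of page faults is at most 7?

f=1: 16 faults
f=2: 7 faults
f=3: 5 faults
f=4: 4 faults
Smallest f with faults ≤ 7 is 2.

2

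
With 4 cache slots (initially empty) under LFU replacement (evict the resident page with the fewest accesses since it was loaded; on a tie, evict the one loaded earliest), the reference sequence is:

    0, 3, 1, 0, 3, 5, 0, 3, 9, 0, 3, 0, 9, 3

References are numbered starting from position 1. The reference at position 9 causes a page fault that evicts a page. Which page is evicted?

1

pos 1: 0: miss, frames [0]
pos 2: 3: miss, frames [0, 3]
pos 3: 1: miss, frames [0, 3, 1]
pos 4: 0: hit
pos 5: 3: hit
pos 6: 5: miss, frames [0, 3, 1, 5]
pos 7: 0: hit
pos 8: 3: hit
pos 9: 9: miss, evict 1, frames [0, 3, 5, 9]
At position 9, page 1 is evicted.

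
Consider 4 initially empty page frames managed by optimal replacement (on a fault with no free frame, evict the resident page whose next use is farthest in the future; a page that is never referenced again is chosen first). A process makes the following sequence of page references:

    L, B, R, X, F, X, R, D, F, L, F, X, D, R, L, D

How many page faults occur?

L -> fault, frames {L}
B -> fault, frames {L,B}
R -> fault, frames {L,B,R}
X -> fault, frames {L,B,R,X}
F -> fault, evict B, frames {L,R,X,F}
X -> hit
R -> hit
D -> fault, evict R, frames {L,X,F,D}
F -> hit
L -> hit
F -> hit
X -> hit
D -> hit
R -> fault, evict F, frames {L,X,D,R}
L -> hit
D -> hit
Page faults: 7.

7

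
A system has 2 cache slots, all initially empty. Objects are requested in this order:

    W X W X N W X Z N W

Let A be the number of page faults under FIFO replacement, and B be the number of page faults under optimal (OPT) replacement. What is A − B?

Under FIFO: F F . . F F F F F F → 8 faults.
Under OPT: F F . . F . F F . F → 6 faults.
A − B = 8 − 6 = 2.

2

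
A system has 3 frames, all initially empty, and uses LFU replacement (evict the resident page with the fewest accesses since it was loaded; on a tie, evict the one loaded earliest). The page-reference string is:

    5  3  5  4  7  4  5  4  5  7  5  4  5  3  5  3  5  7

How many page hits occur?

5 → fault, frames (5)
3 → fault, frames (5 3)
5 → hit
4 → fault, frames (5 3 4)
7 → fault, evict 3, frames (5 4 7)
4 → hit
5 → hit
4 → hit
5 → hit
7 → hit
5 → hit
4 → hit
5 → hit
3 → fault, evict 7, frames (5 4 3)
5 → hit
3 → hit
5 → hit
7 → fault, evict 3, frames (5 4 7)
Hits: 12.

12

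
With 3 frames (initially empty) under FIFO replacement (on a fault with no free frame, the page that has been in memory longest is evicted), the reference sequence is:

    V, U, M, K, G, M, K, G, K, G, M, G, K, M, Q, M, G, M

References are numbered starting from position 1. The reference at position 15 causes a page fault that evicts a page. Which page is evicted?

pos 1: V: fault, frames {V}
pos 2: U: fault, frames {V,U}
pos 3: M: fault, frames {V,U,M}
pos 4: K: fault, evict V, frames {U,M,K}
pos 5: G: fault, evict U, frames {M,K,G}
pos 6: M: hit
pos 7: K: hit
pos 8: G: hit
pos 9: K: hit
pos 10: G: hit
pos 11: M: hit
pos 12: G: hit
pos 13: K: hit
pos 14: M: hit
pos 15: Q: fault, evict M, frames {K,G,Q}
At position 15, page M is evicted.

M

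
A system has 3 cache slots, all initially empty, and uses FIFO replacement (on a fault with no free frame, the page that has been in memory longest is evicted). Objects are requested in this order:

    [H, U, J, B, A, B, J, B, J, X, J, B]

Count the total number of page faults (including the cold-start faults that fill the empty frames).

H -> fault, frames (H)
U -> fault, frames (H U)
J -> fault, frames (H U J)
B -> fault, evict H, frames (U J B)
A -> fault, evict U, frames (J B A)
B -> hit
J -> hit
B -> hit
J -> hit
X -> fault, evict J, frames (B A X)
J -> fault, evict B, frames (A X J)
B -> fault, evict A, frames (X J B)
Page faults: 8.

8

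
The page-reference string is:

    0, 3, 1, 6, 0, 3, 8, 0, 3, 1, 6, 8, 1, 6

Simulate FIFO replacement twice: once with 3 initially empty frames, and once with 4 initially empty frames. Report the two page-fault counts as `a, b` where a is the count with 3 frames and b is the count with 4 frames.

3 frames: F F F F F F F . . F F . . . → 9 faults.
4 frames: F F F F . . F F F F F F . . → 10 faults.
10 > 9: adding a frame increased faults — Belady's anomaly.

9, 10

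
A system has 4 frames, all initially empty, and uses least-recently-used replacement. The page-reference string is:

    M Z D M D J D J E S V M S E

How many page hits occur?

M -> miss, frames (M)
Z -> miss, frames (M Z)
D -> miss, frames (M Z D)
M -> hit
D -> hit
J -> miss, frames (Z M D J)
D -> hit
J -> hit
E -> miss, evict Z, frames (M D J E)
S -> miss, evict M, frames (D J E S)
V -> miss, evict D, frames (J E S V)
M -> miss, evict J, frames (E S V M)
S -> hit
E -> hit
Hits: 6.

6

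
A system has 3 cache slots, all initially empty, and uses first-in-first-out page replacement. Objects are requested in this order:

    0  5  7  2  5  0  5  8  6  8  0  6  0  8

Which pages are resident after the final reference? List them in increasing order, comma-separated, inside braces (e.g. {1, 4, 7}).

0 -> fault, frames (0)
5 -> fault, frames (0 5)
7 -> fault, frames (0 5 7)
2 -> fault, evict 0, frames (5 7 2)
5 -> hit
0 -> fault, evict 5, frames (7 2 0)
5 -> fault, evict 7, frames (2 0 5)
8 -> fault, evict 2, frames (0 5 8)
6 -> fault, evict 0, frames (5 8 6)
8 -> hit
0 -> fault, evict 5, frames (8 6 0)
6 -> hit
0 -> hit
8 -> hit

{0, 6, 8}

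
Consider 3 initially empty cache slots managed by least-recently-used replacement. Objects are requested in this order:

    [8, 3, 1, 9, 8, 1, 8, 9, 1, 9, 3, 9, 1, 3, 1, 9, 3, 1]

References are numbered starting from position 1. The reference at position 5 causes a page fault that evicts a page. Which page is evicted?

3

pos 1: 8 → fault, frames (8)
pos 2: 3 → fault, frames (8 3)
pos 3: 1 → fault, frames (8 3 1)
pos 4: 9 → fault, evict 8, frames (3 1 9)
pos 5: 8 → fault, evict 3, frames (1 9 8)
At position 5, page 3 is evicted.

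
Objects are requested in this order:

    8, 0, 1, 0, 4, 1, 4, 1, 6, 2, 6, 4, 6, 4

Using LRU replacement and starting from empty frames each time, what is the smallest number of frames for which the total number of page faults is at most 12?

2

f=1: 14 faults
f=2: 8 faults
f=3: 7 faults
f=4: 6 faults
f=5: 6 faults
f=6: 6 faults
Smallest f with faults ≤ 12 is 2.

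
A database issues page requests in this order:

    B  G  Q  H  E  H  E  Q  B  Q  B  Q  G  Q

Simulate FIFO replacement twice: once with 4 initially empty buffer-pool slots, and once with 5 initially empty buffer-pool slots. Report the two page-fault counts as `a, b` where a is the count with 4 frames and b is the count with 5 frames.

8, 5

4 frames: F F F F F . . . F . . . F F → 8 faults.
5 frames: F F F F F . . . . . . . . . → 5 faults.
5 < 8: adding a frame reduced faults, as is typical.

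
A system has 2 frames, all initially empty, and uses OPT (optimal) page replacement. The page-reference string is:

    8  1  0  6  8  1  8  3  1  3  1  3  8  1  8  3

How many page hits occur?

8 → miss, frames {8}
1 → miss, frames {8,1}
0 → miss, evict 1, frames {8,0}
6 → miss, evict 0, frames {8,6}
8 → hit
1 → miss, evict 6, frames {8,1}
8 → hit
3 → miss, evict 8, frames {1,3}
1 → hit
3 → hit
1 → hit
3 → hit
8 → miss, evict 3, frames {1,8}
1 → hit
8 → hit
3 → miss, evict 8, frames {1,3}
Hits: 8.

8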